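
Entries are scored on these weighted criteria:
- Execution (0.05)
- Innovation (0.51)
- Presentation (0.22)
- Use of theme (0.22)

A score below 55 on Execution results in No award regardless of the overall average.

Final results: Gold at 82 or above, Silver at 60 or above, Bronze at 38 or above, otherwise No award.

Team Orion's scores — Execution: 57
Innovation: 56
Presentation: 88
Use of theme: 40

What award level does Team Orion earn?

Execution score 57 ≥ 55: minimum met.
Weighted total:
  Execution 57 × 0.05 = 2.85
  Innovation 56 × 0.51 = 28.56
  Presentation 88 × 0.22 = 19.36
  Use of theme 40 × 0.22 = 8.8
Sum = 59.57
59.57 is ≥ 38 and < 60 → Bronze

Bronze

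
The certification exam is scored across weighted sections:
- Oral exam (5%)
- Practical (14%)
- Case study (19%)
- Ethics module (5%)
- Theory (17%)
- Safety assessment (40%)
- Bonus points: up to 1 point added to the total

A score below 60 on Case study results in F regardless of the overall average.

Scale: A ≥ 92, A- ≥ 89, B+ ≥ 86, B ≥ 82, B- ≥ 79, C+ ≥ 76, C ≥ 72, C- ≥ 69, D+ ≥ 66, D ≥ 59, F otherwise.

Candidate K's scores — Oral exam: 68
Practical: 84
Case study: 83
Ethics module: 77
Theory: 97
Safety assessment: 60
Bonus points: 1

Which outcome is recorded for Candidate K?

Case study score 83 ≥ 60: minimum met.
Weighted total:
  Oral exam 68 × 0.05 = 3.4
  Practical 84 × 0.14 = 11.76
  Case study 83 × 0.19 = 15.77
  Ethics module 77 × 0.05 = 3.85
  Theory 97 × 0.17 = 16.49
  Safety assessment 60 × 0.4 = 24
Sum = 75.27
Bonus points: 75.27 + 1 = 76.27
76.27 is ≥ 76 and < 79 → C+

C+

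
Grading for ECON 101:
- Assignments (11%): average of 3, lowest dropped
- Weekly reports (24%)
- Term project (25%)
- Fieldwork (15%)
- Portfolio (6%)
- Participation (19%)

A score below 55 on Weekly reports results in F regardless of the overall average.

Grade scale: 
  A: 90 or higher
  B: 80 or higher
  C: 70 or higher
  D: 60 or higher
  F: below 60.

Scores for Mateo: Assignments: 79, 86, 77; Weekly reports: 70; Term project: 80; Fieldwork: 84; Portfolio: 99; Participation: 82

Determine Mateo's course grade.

Assignments: drop 77 → average of remaining 2 = 165/2 = 82.5
Weekly reports score 70 ≥ 55: minimum met.
Weighted total:
  Assignments 82.5 × 0.11 = 9.075
  Weekly reports 70 × 0.24 = 16.8
  Term project 80 × 0.25 = 20
  Fieldwork 84 × 0.15 = 12.6
  Portfolio 99 × 0.06 = 5.94
  Participation 82 × 0.19 = 15.58
Sum = 79.995
79.995 is ≥ 70 and < 80 → C

C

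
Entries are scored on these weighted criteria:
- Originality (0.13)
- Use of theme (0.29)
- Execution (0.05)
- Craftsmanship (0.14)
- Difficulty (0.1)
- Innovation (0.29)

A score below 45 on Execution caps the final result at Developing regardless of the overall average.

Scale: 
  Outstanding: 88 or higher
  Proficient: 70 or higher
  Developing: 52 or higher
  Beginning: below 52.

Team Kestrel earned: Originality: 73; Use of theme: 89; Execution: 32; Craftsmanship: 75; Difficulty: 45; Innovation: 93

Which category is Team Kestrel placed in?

Developing

Execution score 32 < 45: minimum not met.
Weighted total:
  Originality 73 × 0.13 = 9.49
  Use of theme 89 × 0.29 = 25.81
  Execution 32 × 0.05 = 1.6
  Craftsmanship 75 × 0.14 = 10.5
  Difficulty 45 × 0.1 = 4.5
  Innovation 93 × 0.29 = 26.97
Sum = 78.87
78.87 would be Proficient; cap at Developing applies → Developing.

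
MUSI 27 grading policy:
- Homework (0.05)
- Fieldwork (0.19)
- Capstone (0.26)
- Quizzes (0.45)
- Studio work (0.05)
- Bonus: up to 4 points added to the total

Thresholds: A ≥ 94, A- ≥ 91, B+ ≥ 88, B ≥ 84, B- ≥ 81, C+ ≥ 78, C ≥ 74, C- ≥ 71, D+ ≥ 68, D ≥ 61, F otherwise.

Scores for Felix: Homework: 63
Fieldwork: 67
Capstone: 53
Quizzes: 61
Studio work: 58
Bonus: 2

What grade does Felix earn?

Weighted total:
  Homework 63 × 0.05 = 3.15
  Fieldwork 67 × 0.19 = 12.73
  Capstone 53 × 0.26 = 13.78
  Quizzes 61 × 0.45 = 27.45
  Studio work 58 × 0.05 = 2.9
Sum = 60.01
Bonus: 60.01 + 2 = 62.01
62.01 is ≥ 61 and < 68 → D

D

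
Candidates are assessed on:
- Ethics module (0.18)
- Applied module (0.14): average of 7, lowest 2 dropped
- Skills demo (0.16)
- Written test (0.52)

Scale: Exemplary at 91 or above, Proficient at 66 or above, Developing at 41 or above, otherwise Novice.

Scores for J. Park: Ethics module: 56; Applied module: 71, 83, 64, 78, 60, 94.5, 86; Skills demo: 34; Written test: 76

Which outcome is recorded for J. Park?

Applied module: drop 60, 64 → average of remaining 5 = 412.5/5 = 82.5
Weighted total:
  Ethics module 56 × 0.18 = 10.08
  Applied module 82.5 × 0.14 = 11.55
  Skills demo 34 × 0.16 = 5.44
  Written test 76 × 0.52 = 39.52
Sum = 66.59
66.59 is ≥ 66 and < 91 → Proficient

Proficient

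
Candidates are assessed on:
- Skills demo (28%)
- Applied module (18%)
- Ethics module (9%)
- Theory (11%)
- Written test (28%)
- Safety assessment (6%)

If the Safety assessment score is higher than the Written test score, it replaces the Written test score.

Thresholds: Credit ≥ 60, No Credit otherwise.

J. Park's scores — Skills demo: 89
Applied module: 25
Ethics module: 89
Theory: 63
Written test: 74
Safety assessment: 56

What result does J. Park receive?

Safety assessment (56) ≤ Written test (74), so Written test stays at 74.
Weighted total:
  Skills demo 89 × 0.28 = 24.92
  Applied module 25 × 0.18 = 4.5
  Ethics module 89 × 0.09 = 8.01
  Theory 63 × 0.11 = 6.93
  Written test 74 × 0.28 = 20.72
  Safety assessment 56 × 0.06 = 3.36
Sum = 68.44
68.44 ≥ 60 → Credit

Credit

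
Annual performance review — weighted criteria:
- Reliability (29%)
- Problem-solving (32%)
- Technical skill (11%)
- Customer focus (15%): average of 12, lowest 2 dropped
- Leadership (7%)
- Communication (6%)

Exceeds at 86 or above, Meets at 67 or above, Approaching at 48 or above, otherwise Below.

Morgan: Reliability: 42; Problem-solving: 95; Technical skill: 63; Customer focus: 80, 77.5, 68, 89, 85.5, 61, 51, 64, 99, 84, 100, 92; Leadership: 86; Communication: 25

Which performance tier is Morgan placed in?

Customer focus: drop 51, 61 → average of remaining 10 = 839/10 = 83.9
Weighted total:
  Reliability 42 × 0.29 = 12.18
  Problem-solving 95 × 0.32 = 30.4
  Technical skill 63 × 0.11 = 6.93
  Customer focus 83.9 × 0.15 = 12.585
  Leadership 86 × 0.07 = 6.02
  Communication 25 × 0.06 = 1.5
Sum = 69.615
69.615 is ≥ 67 and < 86 → Meets

Meets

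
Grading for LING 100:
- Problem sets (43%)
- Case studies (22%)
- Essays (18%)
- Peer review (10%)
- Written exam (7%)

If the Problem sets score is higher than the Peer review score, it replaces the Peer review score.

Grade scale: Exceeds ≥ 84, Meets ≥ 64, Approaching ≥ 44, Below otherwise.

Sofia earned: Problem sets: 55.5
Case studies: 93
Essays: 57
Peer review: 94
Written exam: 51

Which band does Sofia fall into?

Meets

Problem sets (55.5) ≤ Peer review (94), so Peer review stays at 94.
Weighted total:
  Problem sets 55.5 × 0.43 = 23.865
  Case studies 93 × 0.22 = 20.46
  Essays 57 × 0.18 = 10.26
  Peer review 94 × 0.1 = 9.4
  Written exam 51 × 0.07 = 3.57
Sum = 67.555
67.555 is ≥ 64 and < 84 → Meets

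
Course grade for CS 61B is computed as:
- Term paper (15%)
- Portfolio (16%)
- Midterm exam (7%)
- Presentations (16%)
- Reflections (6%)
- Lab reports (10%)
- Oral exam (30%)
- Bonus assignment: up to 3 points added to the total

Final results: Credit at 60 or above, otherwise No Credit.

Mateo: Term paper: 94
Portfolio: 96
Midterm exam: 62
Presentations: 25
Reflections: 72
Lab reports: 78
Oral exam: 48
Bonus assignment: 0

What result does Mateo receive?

Credit

Weighted total:
  Term paper 94 × 0.15 = 14.1
  Portfolio 96 × 0.16 = 15.36
  Midterm exam 62 × 0.07 = 4.34
  Presentations 25 × 0.16 = 4
  Reflections 72 × 0.06 = 4.32
  Lab reports 78 × 0.1 = 7.8
  Oral exam 48 × 0.3 = 14.4
Sum = 64.32
Bonus assignment: 64.32 + 0 = 64.32
64.32 ≥ 60 → Credit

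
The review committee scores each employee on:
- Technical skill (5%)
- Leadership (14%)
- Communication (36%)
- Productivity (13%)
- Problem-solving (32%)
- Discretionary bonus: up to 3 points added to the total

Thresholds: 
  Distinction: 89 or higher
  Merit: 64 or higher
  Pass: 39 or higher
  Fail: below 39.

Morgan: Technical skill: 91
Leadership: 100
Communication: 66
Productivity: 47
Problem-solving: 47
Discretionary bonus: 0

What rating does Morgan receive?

Weighted total:
  Technical skill 91 × 0.05 = 4.55
  Leadership 100 × 0.14 = 14
  Communication 66 × 0.36 = 23.76
  Productivity 47 × 0.13 = 6.11
  Problem-solving 47 × 0.32 = 15.04
Sum = 63.46
Discretionary bonus: 63.46 + 0 = 63.46
63.46 is ≥ 39 and < 64 → Pass

Pass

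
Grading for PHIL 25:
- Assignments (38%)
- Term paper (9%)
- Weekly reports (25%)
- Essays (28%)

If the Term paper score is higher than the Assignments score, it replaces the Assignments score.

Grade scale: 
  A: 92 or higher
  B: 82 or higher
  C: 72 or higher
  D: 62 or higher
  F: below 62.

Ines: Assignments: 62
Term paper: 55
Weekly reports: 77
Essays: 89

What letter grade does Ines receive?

Term paper (55) ≤ Assignments (62), so Assignments stays at 62.
Weighted total:
  Assignments 62 × 0.38 = 23.56
  Term paper 55 × 0.09 = 4.95
  Weekly reports 77 × 0.25 = 19.25
  Essays 89 × 0.28 = 24.92
Sum = 72.68
72.68 is ≥ 72 and < 82 → C

C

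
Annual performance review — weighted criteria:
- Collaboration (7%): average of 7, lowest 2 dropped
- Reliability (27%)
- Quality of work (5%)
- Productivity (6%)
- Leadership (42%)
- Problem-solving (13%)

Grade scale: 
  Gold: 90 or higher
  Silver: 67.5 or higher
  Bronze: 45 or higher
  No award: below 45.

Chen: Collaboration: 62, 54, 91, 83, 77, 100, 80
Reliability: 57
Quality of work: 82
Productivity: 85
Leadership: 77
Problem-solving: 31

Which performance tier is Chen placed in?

Collaboration: drop 54, 62 → average of remaining 5 = 431/5 = 86.2
Weighted total:
  Collaboration 86.2 × 0.07 = 6.034
  Reliability 57 × 0.27 = 15.39
  Quality of work 82 × 0.05 = 4.1
  Productivity 85 × 0.06 = 5.1
  Leadership 77 × 0.42 = 32.34
  Problem-solving 31 × 0.13 = 4.03
Sum = 66.994
66.994 is ≥ 45 and < 67.5 → Bronze

Bronze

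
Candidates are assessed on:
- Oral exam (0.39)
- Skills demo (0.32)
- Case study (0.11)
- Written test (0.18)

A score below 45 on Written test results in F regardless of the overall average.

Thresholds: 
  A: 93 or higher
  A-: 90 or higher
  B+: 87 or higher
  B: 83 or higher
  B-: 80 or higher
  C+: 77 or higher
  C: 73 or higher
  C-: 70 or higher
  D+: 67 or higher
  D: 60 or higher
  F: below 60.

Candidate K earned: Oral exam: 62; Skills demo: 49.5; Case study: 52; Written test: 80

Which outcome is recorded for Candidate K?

Written test score 80 ≥ 45: minimum met.
Weighted total:
  Oral exam 62 × 0.39 = 24.18
  Skills demo 49.5 × 0.32 = 15.84
  Case study 52 × 0.11 = 5.72
  Written test 80 × 0.18 = 14.4
Sum = 60.14
60.14 is ≥ 60 and < 67 → D

D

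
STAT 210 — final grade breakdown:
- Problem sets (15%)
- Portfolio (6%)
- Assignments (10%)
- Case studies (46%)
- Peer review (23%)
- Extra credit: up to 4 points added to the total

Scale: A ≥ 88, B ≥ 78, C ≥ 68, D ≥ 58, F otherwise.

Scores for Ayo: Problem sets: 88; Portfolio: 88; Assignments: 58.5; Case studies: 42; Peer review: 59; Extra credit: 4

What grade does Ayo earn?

D

Weighted total:
  Problem sets 88 × 0.15 = 13.2
  Portfolio 88 × 0.06 = 5.28
  Assignments 58.5 × 0.1 = 5.85
  Case studies 42 × 0.46 = 19.32
  Peer review 59 × 0.23 = 13.57
Sum = 57.22
Extra credit: 57.22 + 4 = 61.22
61.22 is ≥ 58 and < 68 → D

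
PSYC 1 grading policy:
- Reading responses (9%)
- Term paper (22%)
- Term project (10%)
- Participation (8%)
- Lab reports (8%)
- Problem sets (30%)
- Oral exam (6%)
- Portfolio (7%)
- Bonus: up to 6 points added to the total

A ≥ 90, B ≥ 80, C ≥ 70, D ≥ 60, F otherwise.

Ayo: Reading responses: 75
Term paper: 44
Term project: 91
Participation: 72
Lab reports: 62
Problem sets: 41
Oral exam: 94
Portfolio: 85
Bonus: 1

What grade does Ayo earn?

Weighted total:
  Reading responses 75 × 0.09 = 6.75
  Term paper 44 × 0.22 = 9.68
  Term project 91 × 0.1 = 9.1
  Participation 72 × 0.08 = 5.76
  Lab reports 62 × 0.08 = 4.96
  Problem sets 41 × 0.3 = 12.3
  Oral exam 94 × 0.06 = 5.64
  Portfolio 85 × 0.07 = 5.95
Sum = 60.14
Bonus: 60.14 + 1 = 61.14
61.14 is ≥ 60 and < 70 → D

D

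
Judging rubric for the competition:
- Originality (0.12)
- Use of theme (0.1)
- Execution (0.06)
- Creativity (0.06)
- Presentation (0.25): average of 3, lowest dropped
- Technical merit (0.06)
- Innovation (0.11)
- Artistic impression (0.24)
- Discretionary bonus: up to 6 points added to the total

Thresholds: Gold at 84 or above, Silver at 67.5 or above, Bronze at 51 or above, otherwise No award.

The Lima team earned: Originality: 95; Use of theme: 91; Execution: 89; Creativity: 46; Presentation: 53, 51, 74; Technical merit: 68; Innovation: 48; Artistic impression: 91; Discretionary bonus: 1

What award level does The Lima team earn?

Silver

Presentation: drop 51 → average of remaining 2 = 127/2 = 63.5
Weighted total:
  Originality 95 × 0.12 = 11.4
  Use of theme 91 × 0.1 = 9.1
  Execution 89 × 0.06 = 5.34
  Creativity 46 × 0.06 = 2.76
  Presentation 63.5 × 0.25 = 15.875
  Technical merit 68 × 0.06 = 4.08
  Innovation 48 × 0.11 = 5.28
  Artistic impression 91 × 0.24 = 21.84
Sum = 75.675
Discretionary bonus: 75.675 + 1 = 76.675
76.675 is ≥ 67.5 and < 84 → Silver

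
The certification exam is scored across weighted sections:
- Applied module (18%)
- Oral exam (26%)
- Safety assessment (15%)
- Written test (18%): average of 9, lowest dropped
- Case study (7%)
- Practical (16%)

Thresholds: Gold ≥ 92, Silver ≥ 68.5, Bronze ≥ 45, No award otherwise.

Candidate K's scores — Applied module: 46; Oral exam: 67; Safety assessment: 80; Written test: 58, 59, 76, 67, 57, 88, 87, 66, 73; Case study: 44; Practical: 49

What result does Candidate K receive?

Written test: drop 57 → average of remaining 8 = 574/8 = 71.75
Weighted total:
  Applied module 46 × 0.18 = 8.28
  Oral exam 67 × 0.26 = 17.42
  Safety assessment 80 × 0.15 = 12
  Written test 71.75 × 0.18 = 12.915
  Case study 44 × 0.07 = 3.08
  Practical 49 × 0.16 = 7.84
Sum = 61.535
61.535 is ≥ 45 and < 68.5 → Bronze

Bronze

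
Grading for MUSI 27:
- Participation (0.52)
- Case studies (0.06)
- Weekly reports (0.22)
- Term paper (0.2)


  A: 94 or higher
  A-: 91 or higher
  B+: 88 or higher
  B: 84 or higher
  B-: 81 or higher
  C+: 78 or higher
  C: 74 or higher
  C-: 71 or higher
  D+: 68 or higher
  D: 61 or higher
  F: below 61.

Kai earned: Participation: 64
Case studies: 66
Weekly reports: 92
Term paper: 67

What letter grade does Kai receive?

Weighted total:
  Participation 64 × 0.52 = 33.28
  Case studies 66 × 0.06 = 3.96
  Weekly reports 92 × 0.22 = 20.24
  Term paper 67 × 0.2 = 13.4
Sum = 70.88
70.88 is ≥ 68 and < 71 → D+

D+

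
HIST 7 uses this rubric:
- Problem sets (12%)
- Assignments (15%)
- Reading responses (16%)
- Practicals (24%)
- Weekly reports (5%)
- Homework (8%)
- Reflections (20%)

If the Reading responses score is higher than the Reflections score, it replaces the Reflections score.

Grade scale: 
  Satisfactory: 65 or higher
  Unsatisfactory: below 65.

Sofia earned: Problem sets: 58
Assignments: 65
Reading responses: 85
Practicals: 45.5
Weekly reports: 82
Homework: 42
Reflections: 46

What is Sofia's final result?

Satisfactory

Reading responses (85) > Reflections (46), so Reflections counts as 85.
Weighted total:
  Problem sets 58 × 0.12 = 6.96
  Assignments 65 × 0.15 = 9.75
  Reading responses 85 × 0.16 = 13.6
  Practicals 45.5 × 0.24 = 10.92
  Weekly reports 82 × 0.05 = 4.1
  Homework 42 × 0.08 = 3.36
  Reflections 85 × 0.2 = 17
Sum = 65.69
65.69 ≥ 65 → Satisfactory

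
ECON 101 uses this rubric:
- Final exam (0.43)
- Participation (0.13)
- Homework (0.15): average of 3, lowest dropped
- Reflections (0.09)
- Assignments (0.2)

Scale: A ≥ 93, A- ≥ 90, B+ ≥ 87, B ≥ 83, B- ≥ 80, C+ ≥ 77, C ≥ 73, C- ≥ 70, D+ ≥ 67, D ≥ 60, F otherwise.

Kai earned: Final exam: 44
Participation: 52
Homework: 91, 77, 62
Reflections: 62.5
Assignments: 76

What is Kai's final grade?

F

Homework: drop 62 → average of remaining 2 = 168/2 = 84
Weighted total:
  Final exam 44 × 0.43 = 18.92
  Participation 52 × 0.13 = 6.76
  Homework 84 × 0.15 = 12.6
  Reflections 62.5 × 0.09 = 5.625
  Assignments 76 × 0.2 = 15.2
Sum = 59.105
59.105 < 60 → F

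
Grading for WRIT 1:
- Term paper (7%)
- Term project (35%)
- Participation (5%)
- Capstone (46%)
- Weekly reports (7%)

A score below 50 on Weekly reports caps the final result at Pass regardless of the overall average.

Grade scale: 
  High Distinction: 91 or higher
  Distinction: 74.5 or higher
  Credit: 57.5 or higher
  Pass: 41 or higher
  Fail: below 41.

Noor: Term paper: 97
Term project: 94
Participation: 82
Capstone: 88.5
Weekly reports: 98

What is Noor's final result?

High Distinction

Weekly reports score 98 ≥ 50: minimum met.
Weighted total:
  Term paper 97 × 0.07 = 6.79
  Term project 94 × 0.35 = 32.9
  Participation 82 × 0.05 = 4.1
  Capstone 88.5 × 0.46 = 40.71
  Weekly reports 98 × 0.07 = 6.86
Sum = 91.36
91.36 ≥ 91 → High Distinction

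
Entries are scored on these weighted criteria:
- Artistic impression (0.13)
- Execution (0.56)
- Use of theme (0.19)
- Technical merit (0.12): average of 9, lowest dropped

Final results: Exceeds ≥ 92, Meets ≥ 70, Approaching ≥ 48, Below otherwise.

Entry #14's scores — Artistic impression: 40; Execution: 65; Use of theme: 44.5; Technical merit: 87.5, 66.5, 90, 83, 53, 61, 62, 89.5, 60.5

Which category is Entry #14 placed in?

Approaching

Technical merit: drop 53 → average of remaining 8 = 600/8 = 75
Weighted total:
  Artistic impression 40 × 0.13 = 5.2
  Execution 65 × 0.56 = 36.4
  Use of theme 44.5 × 0.19 = 8.455
  Technical merit 75 × 0.12 = 9
Sum = 59.055
59.055 is ≥ 48 and < 70 → Approaching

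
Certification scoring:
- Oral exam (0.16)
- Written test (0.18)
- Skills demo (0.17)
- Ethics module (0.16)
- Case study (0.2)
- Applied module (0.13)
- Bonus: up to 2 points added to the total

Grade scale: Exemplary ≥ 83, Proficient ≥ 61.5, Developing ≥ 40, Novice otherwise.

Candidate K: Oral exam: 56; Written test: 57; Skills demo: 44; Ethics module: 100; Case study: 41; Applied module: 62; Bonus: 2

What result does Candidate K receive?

Weighted total:
  Oral exam 56 × 0.16 = 8.96
  Written test 57 × 0.18 = 10.26
  Skills demo 44 × 0.17 = 7.48
  Ethics module 100 × 0.16 = 16
  Case study 41 × 0.2 = 8.2
  Applied module 62 × 0.13 = 8.06
Sum = 58.96
Bonus: 58.96 + 2 = 60.96
60.96 is ≥ 40 and < 61.5 → Developing

Developing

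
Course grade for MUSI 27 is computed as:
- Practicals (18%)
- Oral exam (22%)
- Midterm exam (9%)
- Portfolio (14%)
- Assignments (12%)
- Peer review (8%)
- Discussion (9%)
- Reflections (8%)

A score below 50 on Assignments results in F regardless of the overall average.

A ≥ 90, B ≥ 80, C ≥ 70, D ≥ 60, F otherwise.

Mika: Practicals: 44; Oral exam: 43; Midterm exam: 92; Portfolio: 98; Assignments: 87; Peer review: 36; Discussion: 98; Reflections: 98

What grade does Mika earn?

D

Assignments score 87 ≥ 50: minimum met.
Weighted total:
  Practicals 44 × 0.18 = 7.92
  Oral exam 43 × 0.22 = 9.46
  Midterm exam 92 × 0.09 = 8.28
  Portfolio 98 × 0.14 = 13.72
  Assignments 87 × 0.12 = 10.44
  Peer review 36 × 0.08 = 2.88
  Discussion 98 × 0.09 = 8.82
  Reflections 98 × 0.08 = 7.84
Sum = 69.36
69.36 is ≥ 60 and < 70 → D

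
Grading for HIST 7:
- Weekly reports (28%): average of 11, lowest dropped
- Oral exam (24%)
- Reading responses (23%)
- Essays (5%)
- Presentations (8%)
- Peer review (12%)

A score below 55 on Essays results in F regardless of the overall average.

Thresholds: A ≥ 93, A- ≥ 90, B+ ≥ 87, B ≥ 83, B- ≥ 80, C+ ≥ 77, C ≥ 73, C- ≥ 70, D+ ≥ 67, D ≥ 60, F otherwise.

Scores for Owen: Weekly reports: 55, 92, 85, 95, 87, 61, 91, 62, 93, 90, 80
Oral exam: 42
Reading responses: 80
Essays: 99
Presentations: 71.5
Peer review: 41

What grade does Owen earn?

D+

Weekly reports: drop 55 → average of remaining 10 = 836/10 = 83.6
Essays score 99 ≥ 55: minimum met.
Weighted total:
  Weekly reports 83.6 × 0.28 = 23.408
  Oral exam 42 × 0.24 = 10.08
  Reading responses 80 × 0.23 = 18.4
  Essays 99 × 0.05 = 4.95
  Presentations 71.5 × 0.08 = 5.72
  Peer review 41 × 0.12 = 4.92
Sum = 67.478
67.478 is ≥ 67 and < 70 → D+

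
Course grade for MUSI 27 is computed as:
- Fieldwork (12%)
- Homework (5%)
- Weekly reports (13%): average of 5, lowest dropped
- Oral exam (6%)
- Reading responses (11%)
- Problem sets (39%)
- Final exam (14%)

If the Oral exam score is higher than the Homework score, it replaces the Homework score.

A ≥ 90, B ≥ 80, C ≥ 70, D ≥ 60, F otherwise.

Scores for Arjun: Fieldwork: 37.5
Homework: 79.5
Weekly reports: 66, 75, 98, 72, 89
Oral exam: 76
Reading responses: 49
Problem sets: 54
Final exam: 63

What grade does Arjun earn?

Weekly reports: drop 66 → average of remaining 4 = 334/4 = 83.5
Oral exam (76) ≤ Homework (79.5), so Homework stays at 79.5.
Weighted total:
  Fieldwork 37.5 × 0.12 = 4.5
  Homework 79.5 × 0.05 = 3.975
  Weekly reports 83.5 × 0.13 = 10.855
  Oral exam 76 × 0.06 = 4.56
  Reading responses 49 × 0.11 = 5.39
  Problem sets 54 × 0.39 = 21.06
  Final exam 63 × 0.14 = 8.82
Sum = 59.16
59.16 < 60 → F

F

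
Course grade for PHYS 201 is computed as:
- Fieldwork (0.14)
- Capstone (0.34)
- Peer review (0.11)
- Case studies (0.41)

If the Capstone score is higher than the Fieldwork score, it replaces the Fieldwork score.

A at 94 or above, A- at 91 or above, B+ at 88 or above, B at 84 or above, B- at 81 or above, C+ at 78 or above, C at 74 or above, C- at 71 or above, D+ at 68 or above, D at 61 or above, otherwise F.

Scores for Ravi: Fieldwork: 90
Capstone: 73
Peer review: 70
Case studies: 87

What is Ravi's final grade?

Capstone (73) ≤ Fieldwork (90), so Fieldwork stays at 90.
Weighted total:
  Fieldwork 90 × 0.14 = 12.6
  Capstone 73 × 0.34 = 24.82
  Peer review 70 × 0.11 = 7.7
  Case studies 87 × 0.41 = 35.67
Sum = 80.79
80.79 is ≥ 78 and < 81 → C+

C+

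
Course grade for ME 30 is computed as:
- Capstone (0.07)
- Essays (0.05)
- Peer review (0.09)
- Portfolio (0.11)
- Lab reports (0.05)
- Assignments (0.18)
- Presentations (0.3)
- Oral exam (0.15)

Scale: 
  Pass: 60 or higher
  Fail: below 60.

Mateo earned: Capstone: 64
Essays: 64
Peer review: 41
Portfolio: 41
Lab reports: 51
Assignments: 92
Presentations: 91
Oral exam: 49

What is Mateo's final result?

Weighted total:
  Capstone 64 × 0.07 = 4.48
  Essays 64 × 0.05 = 3.2
  Peer review 41 × 0.09 = 3.69
  Portfolio 41 × 0.11 = 4.51
  Lab reports 51 × 0.05 = 2.55
  Assignments 92 × 0.18 = 16.56
  Presentations 91 × 0.3 = 27.3
  Oral exam 49 × 0.15 = 7.35
Sum = 69.64
69.64 ≥ 60 → Pass

Pass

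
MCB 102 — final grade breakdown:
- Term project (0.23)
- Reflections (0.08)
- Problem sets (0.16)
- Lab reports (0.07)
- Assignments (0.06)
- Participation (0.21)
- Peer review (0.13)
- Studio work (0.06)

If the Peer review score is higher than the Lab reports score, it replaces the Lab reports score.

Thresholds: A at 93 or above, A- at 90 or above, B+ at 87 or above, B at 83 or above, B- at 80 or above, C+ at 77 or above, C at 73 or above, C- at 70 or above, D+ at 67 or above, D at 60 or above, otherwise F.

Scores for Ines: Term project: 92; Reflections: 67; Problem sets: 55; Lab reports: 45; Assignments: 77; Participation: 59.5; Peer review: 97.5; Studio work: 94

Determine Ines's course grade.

C+

Peer review (97.5) > Lab reports (45), so Lab reports counts as 97.5.
Weighted total:
  Term project 92 × 0.23 = 21.16
  Reflections 67 × 0.08 = 5.36
  Problem sets 55 × 0.16 = 8.8
  Lab reports 97.5 × 0.07 = 6.825
  Assignments 77 × 0.06 = 4.62
  Participation 59.5 × 0.21 = 12.495
  Peer review 97.5 × 0.13 = 12.675
  Studio work 94 × 0.06 = 5.64
Sum = 77.575
77.575 is ≥ 77 and < 80 → C+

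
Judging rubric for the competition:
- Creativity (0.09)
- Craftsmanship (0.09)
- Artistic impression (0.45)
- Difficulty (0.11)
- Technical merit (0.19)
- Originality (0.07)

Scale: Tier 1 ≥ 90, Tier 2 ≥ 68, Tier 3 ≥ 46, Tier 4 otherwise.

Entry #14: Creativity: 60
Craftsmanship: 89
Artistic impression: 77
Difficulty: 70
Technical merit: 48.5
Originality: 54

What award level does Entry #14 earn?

Weighted total:
  Creativity 60 × 0.09 = 5.4
  Craftsmanship 89 × 0.09 = 8.01
  Artistic impression 77 × 0.45 = 34.65
  Difficulty 70 × 0.11 = 7.7
  Technical merit 48.5 × 0.19 = 9.215
  Originality 54 × 0.07 = 3.78
Sum = 68.755
68.755 is ≥ 68 and < 90 → Tier 2

Tier 2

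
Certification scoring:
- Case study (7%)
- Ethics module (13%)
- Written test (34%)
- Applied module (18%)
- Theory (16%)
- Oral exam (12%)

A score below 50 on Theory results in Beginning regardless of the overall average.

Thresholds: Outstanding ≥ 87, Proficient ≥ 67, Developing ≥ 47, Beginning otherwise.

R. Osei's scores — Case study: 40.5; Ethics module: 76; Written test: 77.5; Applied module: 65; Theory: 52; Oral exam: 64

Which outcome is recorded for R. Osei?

Developing

Theory score 52 ≥ 50: minimum met.
Weighted total:
  Case study 40.5 × 0.07 = 2.835
  Ethics module 76 × 0.13 = 9.88
  Written test 77.5 × 0.34 = 26.35
  Applied module 65 × 0.18 = 11.7
  Theory 52 × 0.16 = 8.32
  Oral exam 64 × 0.12 = 7.68
Sum = 66.765
66.765 is ≥ 47 and < 67 → Developing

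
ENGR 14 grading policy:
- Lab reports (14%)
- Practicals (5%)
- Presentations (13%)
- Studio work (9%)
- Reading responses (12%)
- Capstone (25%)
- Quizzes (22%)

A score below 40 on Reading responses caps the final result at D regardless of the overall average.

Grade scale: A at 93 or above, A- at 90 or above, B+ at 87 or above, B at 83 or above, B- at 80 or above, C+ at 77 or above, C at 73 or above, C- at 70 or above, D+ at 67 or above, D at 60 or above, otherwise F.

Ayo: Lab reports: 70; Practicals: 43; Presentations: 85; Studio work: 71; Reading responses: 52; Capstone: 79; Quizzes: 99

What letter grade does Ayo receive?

Reading responses score 52 ≥ 40: minimum met.
Weighted total:
  Lab reports 70 × 0.14 = 9.8
  Practicals 43 × 0.05 = 2.15
  Presentations 85 × 0.13 = 11.05
  Studio work 71 × 0.09 = 6.39
  Reading responses 52 × 0.12 = 6.24
  Capstone 79 × 0.25 = 19.75
  Quizzes 99 × 0.22 = 21.78
Sum = 77.16
77.16 is ≥ 77 and < 80 → C+

C+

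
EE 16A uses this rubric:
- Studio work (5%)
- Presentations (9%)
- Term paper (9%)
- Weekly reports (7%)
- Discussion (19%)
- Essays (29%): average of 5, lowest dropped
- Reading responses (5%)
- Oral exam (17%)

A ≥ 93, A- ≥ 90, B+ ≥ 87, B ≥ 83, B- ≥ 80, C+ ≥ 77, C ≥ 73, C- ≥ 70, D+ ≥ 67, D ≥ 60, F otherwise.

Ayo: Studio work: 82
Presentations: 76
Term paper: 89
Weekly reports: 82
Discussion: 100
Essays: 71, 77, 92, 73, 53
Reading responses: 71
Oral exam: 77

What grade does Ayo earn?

Essays: drop 53 → average of remaining 4 = 313/4 = 78.25
Weighted total:
  Studio work 82 × 0.05 = 4.1
  Presentations 76 × 0.09 = 6.84
  Term paper 89 × 0.09 = 8.01
  Weekly reports 82 × 0.07 = 5.74
  Discussion 100 × 0.19 = 19
  Essays 78.25 × 0.29 = 22.6925
  Reading responses 71 × 0.05 = 3.55
  Oral exam 77 × 0.17 = 13.09
Sum = 83.0225
83.0225 is ≥ 83 and < 87 → B

B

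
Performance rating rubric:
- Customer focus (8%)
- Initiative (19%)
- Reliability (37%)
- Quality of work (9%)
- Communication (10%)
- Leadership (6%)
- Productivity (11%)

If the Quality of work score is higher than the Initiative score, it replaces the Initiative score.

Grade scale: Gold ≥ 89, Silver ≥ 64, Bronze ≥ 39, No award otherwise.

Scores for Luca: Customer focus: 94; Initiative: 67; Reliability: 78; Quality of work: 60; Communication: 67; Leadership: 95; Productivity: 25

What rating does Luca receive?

Silver

Quality of work (60) ≤ Initiative (67), so Initiative stays at 67.
Weighted total:
  Customer focus 94 × 0.08 = 7.52
  Initiative 67 × 0.19 = 12.73
  Reliability 78 × 0.37 = 28.86
  Quality of work 60 × 0.09 = 5.4
  Communication 67 × 0.1 = 6.7
  Leadership 95 × 0.06 = 5.7
  Productivity 25 × 0.11 = 2.75
Sum = 69.66
69.66 is ≥ 64 and < 89 → Silver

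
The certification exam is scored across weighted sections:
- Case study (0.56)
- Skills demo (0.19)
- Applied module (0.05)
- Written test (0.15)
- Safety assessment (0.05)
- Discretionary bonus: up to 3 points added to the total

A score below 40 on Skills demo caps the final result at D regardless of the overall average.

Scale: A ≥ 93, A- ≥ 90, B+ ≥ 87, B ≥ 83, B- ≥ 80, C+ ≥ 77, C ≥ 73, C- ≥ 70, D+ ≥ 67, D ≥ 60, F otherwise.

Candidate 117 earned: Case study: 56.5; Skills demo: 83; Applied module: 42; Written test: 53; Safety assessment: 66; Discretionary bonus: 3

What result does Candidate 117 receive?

Skills demo score 83 ≥ 40: minimum met.
Weighted total:
  Case study 56.5 × 0.56 = 31.64
  Skills demo 83 × 0.19 = 15.77
  Applied module 42 × 0.05 = 2.1
  Written test 53 × 0.15 = 7.95
  Safety assessment 66 × 0.05 = 3.3
Sum = 60.76
Discretionary bonus: 60.76 + 3 = 63.76
63.76 is ≥ 60 and < 67 → D

D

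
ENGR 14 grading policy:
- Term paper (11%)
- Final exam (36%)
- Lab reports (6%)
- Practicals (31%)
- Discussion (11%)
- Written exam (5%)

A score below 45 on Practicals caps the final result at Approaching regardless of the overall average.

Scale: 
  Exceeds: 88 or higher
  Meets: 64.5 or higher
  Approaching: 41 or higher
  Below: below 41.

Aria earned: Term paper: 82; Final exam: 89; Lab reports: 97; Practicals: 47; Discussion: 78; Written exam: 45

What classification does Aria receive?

Practicals score 47 ≥ 45: minimum met.
Weighted total:
  Term paper 82 × 0.11 = 9.02
  Final exam 89 × 0.36 = 32.04
  Lab reports 97 × 0.06 = 5.82
  Practicals 47 × 0.31 = 14.57
  Discussion 78 × 0.11 = 8.58
  Written exam 45 × 0.05 = 2.25
Sum = 72.28
72.28 is ≥ 64.5 and < 88 → Meets

Meets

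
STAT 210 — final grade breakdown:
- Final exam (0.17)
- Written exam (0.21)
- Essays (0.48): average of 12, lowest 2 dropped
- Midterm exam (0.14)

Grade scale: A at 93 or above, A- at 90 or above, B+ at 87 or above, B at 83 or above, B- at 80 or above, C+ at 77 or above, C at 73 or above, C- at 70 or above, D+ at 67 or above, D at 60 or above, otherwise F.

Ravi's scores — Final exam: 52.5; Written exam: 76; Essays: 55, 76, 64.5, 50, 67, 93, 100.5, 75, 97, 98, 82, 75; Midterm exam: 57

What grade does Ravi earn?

C-

Essays: drop 50, 55 → average of remaining 10 = 828/10 = 82.8
Weighted total:
  Final exam 52.5 × 0.17 = 8.925
  Written exam 76 × 0.21 = 15.96
  Essays 82.8 × 0.48 = 39.744
  Midterm exam 57 × 0.14 = 7.98
Sum = 72.609
72.609 is ≥ 70 and < 73 → C-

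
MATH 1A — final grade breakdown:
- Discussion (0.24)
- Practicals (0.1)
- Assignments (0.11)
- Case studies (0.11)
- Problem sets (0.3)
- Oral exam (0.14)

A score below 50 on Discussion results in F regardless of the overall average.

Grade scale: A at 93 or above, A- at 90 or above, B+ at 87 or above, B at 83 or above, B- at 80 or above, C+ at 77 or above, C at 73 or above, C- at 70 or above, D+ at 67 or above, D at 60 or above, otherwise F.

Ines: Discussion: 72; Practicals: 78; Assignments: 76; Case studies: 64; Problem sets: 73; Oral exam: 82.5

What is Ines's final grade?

Discussion score 72 ≥ 50: minimum met.
Weighted total:
  Discussion 72 × 0.24 = 17.28
  Practicals 78 × 0.1 = 7.8
  Assignments 76 × 0.11 = 8.36
  Case studies 64 × 0.11 = 7.04
  Problem sets 73 × 0.3 = 21.9
  Oral exam 82.5 × 0.14 = 11.55
Sum = 73.93
73.93 is ≥ 73 and < 77 → C

C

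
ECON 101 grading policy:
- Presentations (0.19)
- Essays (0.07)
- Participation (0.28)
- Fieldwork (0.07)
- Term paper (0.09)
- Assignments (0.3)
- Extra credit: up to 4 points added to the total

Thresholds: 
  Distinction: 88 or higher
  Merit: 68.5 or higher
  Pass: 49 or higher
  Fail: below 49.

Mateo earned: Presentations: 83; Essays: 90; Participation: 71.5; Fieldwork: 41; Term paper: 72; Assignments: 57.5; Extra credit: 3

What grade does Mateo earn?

Weighted total:
  Presentations 83 × 0.19 = 15.77
  Essays 90 × 0.07 = 6.3
  Participation 71.5 × 0.28 = 20.02
  Fieldwork 41 × 0.07 = 2.87
  Term paper 72 × 0.09 = 6.48
  Assignments 57.5 × 0.3 = 17.25
Sum = 68.69
Extra credit: 68.69 + 3 = 71.69
71.69 is ≥ 68.5 and < 88 → Merit

Merit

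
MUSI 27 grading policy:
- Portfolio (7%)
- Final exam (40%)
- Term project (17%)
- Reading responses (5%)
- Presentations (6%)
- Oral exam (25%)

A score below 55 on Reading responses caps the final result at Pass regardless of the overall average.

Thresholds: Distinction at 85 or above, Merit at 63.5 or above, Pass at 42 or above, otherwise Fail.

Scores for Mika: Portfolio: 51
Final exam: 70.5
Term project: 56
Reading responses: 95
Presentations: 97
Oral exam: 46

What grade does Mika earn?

Pass

Reading responses score 95 ≥ 55: minimum met.
Weighted total:
  Portfolio 51 × 0.07 = 3.57
  Final exam 70.5 × 0.4 = 28.2
  Term project 56 × 0.17 = 9.52
  Reading responses 95 × 0.05 = 4.75
  Presentations 97 × 0.06 = 5.82
  Oral exam 46 × 0.25 = 11.5
Sum = 63.36
63.36 is ≥ 42 and < 63.5 → Pass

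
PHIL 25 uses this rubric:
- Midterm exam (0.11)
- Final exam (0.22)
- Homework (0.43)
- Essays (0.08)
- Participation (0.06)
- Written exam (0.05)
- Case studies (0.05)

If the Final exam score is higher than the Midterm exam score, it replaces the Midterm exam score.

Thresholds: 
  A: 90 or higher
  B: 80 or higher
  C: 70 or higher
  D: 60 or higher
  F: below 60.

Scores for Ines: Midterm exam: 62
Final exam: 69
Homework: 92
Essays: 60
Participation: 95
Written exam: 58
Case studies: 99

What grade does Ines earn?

Final exam (69) > Midterm exam (62), so Midterm exam counts as 69.
Weighted total:
  Midterm exam 69 × 0.11 = 7.59
  Final exam 69 × 0.22 = 15.18
  Homework 92 × 0.43 = 39.56
  Essays 60 × 0.08 = 4.8
  Participation 95 × 0.06 = 5.7
  Written exam 58 × 0.05 = 2.9
  Case studies 99 × 0.05 = 4.95
Sum = 80.68
80.68 is ≥ 80 and < 90 → B

B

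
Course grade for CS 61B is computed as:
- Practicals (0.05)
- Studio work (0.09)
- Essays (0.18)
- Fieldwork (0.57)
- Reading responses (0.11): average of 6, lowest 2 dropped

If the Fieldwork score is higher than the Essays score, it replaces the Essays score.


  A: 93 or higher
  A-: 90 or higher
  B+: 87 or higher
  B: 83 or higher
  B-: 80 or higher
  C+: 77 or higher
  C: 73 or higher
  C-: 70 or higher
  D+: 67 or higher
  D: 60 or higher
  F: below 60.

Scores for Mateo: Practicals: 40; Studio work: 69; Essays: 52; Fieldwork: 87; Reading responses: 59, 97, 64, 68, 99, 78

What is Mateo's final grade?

Reading responses: drop 59, 64 → average of remaining 4 = 342/4 = 85.5
Fieldwork (87) > Essays (52), so Essays counts as 87.
Weighted total:
  Practicals 40 × 0.05 = 2
  Studio work 69 × 0.09 = 6.21
  Essays 87 × 0.18 = 15.66
  Fieldwork 87 × 0.57 = 49.59
  Reading responses 85.5 × 0.11 = 9.405
Sum = 82.865
82.865 is ≥ 80 and < 83 → B-

B-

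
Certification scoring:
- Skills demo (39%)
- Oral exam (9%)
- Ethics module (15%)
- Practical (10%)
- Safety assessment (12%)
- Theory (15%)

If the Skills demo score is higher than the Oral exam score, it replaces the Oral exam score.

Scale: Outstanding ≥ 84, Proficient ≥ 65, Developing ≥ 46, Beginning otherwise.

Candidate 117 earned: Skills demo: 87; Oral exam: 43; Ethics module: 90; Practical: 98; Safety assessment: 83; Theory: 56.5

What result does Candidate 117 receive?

Proficient

Skills demo (87) > Oral exam (43), so Oral exam counts as 87.
Weighted total:
  Skills demo 87 × 0.39 = 33.93
  Oral exam 87 × 0.09 = 7.83
  Ethics module 90 × 0.15 = 13.5
  Practical 98 × 0.1 = 9.8
  Safety assessment 83 × 0.12 = 9.96
  Theory 56.5 × 0.15 = 8.475
Sum = 83.495
83.495 is ≥ 65 and < 84 → Proficient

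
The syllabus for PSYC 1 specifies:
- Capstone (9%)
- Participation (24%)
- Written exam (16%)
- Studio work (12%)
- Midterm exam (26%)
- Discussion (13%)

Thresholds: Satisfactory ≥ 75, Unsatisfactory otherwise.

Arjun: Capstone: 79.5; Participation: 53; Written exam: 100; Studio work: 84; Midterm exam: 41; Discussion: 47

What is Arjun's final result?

Unsatisfactory

Weighted total:
  Capstone 79.5 × 0.09 = 7.155
  Participation 53 × 0.24 = 12.72
  Written exam 100 × 0.16 = 16
  Studio work 84 × 0.12 = 10.08
  Midterm exam 41 × 0.26 = 10.66
  Discussion 47 × 0.13 = 6.11
Sum = 62.725
62.725 < 75 → Unsatisfactory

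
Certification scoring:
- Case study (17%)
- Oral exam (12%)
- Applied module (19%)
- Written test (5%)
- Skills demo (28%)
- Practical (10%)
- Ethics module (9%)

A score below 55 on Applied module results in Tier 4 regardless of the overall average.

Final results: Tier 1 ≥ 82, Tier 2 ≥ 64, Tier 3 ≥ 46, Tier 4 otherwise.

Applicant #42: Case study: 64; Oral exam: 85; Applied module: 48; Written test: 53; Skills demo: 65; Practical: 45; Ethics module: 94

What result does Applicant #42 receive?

Tier 4

Applied module score 48 < 55: minimum not met.
Weighted total:
  Case study 64 × 0.17 = 10.88
  Oral exam 85 × 0.12 = 10.2
  Applied module 48 × 0.19 = 9.12
  Written test 53 × 0.05 = 2.65
  Skills demo 65 × 0.28 = 18.2
  Practical 45 × 0.1 = 4.5
  Ethics module 94 × 0.09 = 8.46
Sum = 64.01
Because the Applied module minimum was not met, the result is Tier 4.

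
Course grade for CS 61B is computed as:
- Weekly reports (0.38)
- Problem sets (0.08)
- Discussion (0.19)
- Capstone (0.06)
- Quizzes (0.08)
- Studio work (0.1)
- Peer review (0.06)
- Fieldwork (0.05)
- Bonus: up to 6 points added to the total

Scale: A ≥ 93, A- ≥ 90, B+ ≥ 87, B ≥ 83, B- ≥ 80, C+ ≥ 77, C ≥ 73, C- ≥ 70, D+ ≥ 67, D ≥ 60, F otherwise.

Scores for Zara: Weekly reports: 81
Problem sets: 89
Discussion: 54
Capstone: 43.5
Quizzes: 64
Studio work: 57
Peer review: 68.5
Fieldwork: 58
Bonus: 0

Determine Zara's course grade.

Weighted total:
  Weekly reports 81 × 0.38 = 30.78
  Problem sets 89 × 0.08 = 7.12
  Discussion 54 × 0.19 = 10.26
  Capstone 43.5 × 0.06 = 2.61
  Quizzes 64 × 0.08 = 5.12
  Studio work 57 × 0.1 = 5.7
  Peer review 68.5 × 0.06 = 4.11
  Fieldwork 58 × 0.05 = 2.9
Sum = 68.6
Bonus: 68.6 + 0 = 68.6
68.6 is ≥ 67 and < 70 → D+

D+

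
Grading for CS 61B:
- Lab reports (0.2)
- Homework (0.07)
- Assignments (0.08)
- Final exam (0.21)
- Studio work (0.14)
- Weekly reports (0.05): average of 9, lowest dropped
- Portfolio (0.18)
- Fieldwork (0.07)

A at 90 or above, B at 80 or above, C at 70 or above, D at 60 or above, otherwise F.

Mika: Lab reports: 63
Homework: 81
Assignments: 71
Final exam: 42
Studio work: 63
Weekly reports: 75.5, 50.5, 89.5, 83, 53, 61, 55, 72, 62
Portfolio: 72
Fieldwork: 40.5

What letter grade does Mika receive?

D

Weekly reports: drop 50.5 → average of remaining 8 = 551/8 = 68.875
Weighted total:
  Lab reports 63 × 0.2 = 12.6
  Homework 81 × 0.07 = 5.67
  Assignments 71 × 0.08 = 5.68
  Final exam 42 × 0.21 = 8.82
  Studio work 63 × 0.14 = 8.82
  Weekly reports 68.875 × 0.05 = 3.44375
  Portfolio 72 × 0.18 = 12.96
  Fieldwork 40.5 × 0.07 = 2.835
Sum = 60.82875
60.82875 is ≥ 60 and < 70 → D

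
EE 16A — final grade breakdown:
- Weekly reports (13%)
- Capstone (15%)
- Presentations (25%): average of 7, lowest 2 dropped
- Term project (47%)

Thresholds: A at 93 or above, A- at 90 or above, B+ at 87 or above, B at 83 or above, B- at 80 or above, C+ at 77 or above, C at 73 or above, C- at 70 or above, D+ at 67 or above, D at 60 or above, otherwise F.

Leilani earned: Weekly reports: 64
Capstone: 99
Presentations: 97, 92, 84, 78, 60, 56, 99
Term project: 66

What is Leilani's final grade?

C

Presentations: drop 56, 60 → average of remaining 5 = 450/5 = 90
Weighted total:
  Weekly reports 64 × 0.13 = 8.32
  Capstone 99 × 0.15 = 14.85
  Presentations 90 × 0.25 = 22.5
  Term project 66 × 0.47 = 31.02
Sum = 76.69
76.69 is ≥ 73 and < 77 → C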